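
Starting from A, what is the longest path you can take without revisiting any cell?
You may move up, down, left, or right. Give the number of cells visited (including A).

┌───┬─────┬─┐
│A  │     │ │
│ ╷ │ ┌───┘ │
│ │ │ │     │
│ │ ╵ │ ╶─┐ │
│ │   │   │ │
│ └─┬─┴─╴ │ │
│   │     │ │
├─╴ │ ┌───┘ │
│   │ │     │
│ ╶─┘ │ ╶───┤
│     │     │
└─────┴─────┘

Finding longest simple path using DFS:
Start: (0, 0)
Longest path visits 27 cells
Path: A → down → down → down → right → down → left → down → right → right → up → up → right → right → up → left → up → right → right → down → down → down → left → left → down → right → right

Solution:

┌───┬─────┬─┐
│A  │     │ │
│ ╷ │ ┌───┘ │
│↓│ │ │↱ → ↓│
│ │ ╵ │ ╶─┐ │
│↓│   │↑ ↰│↓│
│ └─┬─┴─╴ │ │
│↳ ↓│↱ → ↑│↓│
├─╴ │ ┌───┘ │
│↓ ↲│↑│↓ ← ↲│
│ ╶─┘ │ ╶───┤
│↳ → ↑│↳ → B│
└─────┴─────┘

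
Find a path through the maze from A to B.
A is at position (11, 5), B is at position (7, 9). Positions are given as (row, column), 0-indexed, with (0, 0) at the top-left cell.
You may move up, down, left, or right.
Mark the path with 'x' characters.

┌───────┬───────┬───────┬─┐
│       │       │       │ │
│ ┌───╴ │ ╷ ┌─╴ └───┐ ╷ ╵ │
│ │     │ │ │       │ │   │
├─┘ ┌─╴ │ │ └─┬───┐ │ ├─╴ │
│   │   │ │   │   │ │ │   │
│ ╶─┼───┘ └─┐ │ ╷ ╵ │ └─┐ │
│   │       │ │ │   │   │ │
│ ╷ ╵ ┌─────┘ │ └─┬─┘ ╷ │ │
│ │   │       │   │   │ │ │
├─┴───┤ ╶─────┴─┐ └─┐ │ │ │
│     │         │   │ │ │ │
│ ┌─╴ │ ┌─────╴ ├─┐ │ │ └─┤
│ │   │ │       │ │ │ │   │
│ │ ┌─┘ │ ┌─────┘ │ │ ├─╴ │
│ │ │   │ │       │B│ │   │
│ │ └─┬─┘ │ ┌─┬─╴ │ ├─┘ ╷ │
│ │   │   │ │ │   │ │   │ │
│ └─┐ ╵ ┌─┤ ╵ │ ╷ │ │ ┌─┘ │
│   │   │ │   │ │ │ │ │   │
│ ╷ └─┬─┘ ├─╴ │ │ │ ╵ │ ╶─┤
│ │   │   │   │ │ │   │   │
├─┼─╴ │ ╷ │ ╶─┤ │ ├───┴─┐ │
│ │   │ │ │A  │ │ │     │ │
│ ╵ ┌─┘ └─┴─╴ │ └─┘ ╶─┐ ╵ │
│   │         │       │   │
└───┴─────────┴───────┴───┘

Finding the shortest path from (11, 5) to (7, 9):
Path length: 38 steps
Directions: up → right → up → left → up → up → right → right → right → down → left → down → down → down → down → right → right → up → right → right → down → right → up → up → left → up → right → up → up → left → down → left → down → down → left → up → up → up

Solution:

┌───────┬───────┬───────┬─┐
│       │       │       │ │
│ ┌───╴ │ ╷ ┌─╴ └───┐ ╷ ╵ │
│ │     │ │ │       │ │   │
├─┘ ┌─╴ │ │ └─┬───┐ │ ├─╴ │
│   │   │ │   │   │ │ │   │
│ ╶─┼───┘ └─┐ │ ╷ ╵ │ └─┐ │
│   │       │ │ │   │   │ │
│ ╷ ╵ ┌─────┘ │ └─┬─┘ ╷ │ │
│ │   │       │   │   │ │ │
├─┴───┤ ╶─────┴─┐ └─┐ │ │ │
│     │         │   │ │ │ │
│ ┌─╴ │ ┌─────╴ ├─┐ │ │ └─┤
│ │   │ │       │ │ │ │   │
│ │ ┌─┘ │ ┌─────┘ │ │ ├─╴ │
│ │ │   │ │x x x x│B│ │x x│
│ │ └─┬─┘ │ ┌─┬─╴ │ ├─┘ ╷ │
│ │   │   │x│ │x x│x│x x│x│
│ └─┐ ╵ ┌─┤ ╵ │ ╷ │ │ ┌─┘ │
│   │   │ │x x│x│ │x│x│x x│
│ ╷ └─┬─┘ ├─╴ │ │ │ ╵ │ ╶─┤
│ │   │   │x x│x│ │x x│x x│
├─┼─╴ │ ╷ │ ╶─┤ │ ├───┴─┐ │
│ │   │ │ │A  │x│ │x x x│x│
│ ╵ ┌─┘ └─┴─╴ │ └─┘ ╶─┐ ╵ │
│   │         │x x x  │x x│
└───┴─────────┴───────┴───┘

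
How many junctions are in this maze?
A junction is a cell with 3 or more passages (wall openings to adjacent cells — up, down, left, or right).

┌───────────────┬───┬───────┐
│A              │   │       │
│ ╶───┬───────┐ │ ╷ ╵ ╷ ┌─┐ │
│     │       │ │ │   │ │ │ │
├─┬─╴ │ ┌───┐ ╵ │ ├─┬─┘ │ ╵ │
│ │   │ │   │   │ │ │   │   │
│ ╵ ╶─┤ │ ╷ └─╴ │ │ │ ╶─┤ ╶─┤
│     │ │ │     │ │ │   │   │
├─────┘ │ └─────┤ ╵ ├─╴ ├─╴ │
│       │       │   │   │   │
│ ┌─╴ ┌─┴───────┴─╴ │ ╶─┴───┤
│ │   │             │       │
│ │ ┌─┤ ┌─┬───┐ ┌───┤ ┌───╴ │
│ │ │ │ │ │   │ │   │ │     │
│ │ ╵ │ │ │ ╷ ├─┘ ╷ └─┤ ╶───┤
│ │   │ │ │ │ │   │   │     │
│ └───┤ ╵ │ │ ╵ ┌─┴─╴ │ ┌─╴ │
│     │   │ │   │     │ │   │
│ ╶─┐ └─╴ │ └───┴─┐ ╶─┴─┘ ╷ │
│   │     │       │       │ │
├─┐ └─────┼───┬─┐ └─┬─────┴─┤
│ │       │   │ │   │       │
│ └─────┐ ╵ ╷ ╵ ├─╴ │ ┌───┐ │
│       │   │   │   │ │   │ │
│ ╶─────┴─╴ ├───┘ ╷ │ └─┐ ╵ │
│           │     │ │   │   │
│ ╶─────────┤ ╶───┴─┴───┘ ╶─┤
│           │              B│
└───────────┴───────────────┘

Checking each cell for number of passages:

Junctions found (3+ passages):
  (0, 11): 3 passages
  (2, 7): 3 passages
  (2, 12): 3 passages
  (3, 1): 3 passages
  (4, 2): 3 passages
  (4, 9): 3 passages
  (5, 7): 3 passages
  (5, 10): 3 passages
  (7, 11): 3 passages
  (8, 0): 3 passages
  (8, 4): 3 passages
  (8, 9): 3 passages
  (8, 13): 3 passages
  (11, 0): 3 passages
  (11, 5): 3 passages
  (11, 9): 3 passages
  (12, 0): 3 passages
  (12, 12): 3 passages
  (13, 12): 3 passages
Total junctions: 19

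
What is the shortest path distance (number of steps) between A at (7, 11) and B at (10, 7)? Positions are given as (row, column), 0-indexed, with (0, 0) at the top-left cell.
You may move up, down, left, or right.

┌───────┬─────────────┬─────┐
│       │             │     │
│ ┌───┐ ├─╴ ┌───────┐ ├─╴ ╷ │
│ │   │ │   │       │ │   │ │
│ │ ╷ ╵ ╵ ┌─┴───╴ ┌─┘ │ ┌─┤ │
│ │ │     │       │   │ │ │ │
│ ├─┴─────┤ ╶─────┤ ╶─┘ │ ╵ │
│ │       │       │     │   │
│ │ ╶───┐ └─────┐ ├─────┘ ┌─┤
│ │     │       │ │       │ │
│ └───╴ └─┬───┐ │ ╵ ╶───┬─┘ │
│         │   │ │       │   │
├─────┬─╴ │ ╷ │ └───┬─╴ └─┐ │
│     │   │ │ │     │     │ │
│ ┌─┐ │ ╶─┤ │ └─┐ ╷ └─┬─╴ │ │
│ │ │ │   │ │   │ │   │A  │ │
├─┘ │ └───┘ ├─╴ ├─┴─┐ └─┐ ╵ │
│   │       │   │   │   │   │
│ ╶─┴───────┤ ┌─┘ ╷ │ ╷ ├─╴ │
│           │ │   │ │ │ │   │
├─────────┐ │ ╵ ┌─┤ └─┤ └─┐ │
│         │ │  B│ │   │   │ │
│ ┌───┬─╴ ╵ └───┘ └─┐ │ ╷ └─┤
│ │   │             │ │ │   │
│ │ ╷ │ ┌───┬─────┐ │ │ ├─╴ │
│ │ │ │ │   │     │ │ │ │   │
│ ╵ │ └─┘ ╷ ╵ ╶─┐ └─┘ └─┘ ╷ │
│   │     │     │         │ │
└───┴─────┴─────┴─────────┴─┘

Finding path from (7, 11) to (10, 7):
Path: (7,11) → (7,12) → (6,12) → (6,11) → (5,11) → (5,10) → (5,9) → (4,9) → (4,10) → (4,11) → (4,12) → (3,12) → (3,13) → (2,13) → (1,13) → (0,13) → (0,12) → (1,12) → (1,11) → (2,11) → (3,11) → (3,10) → (3,9) → (2,9) → (2,10) → (1,10) → (0,10) → (0,9) → (0,8) → (0,7) → (0,6) → (0,5) → (1,5) → (1,4) → (2,4) → (2,3) → (1,3) → (0,3) → (0,2) → (0,1) → (0,0) → (1,0) → (2,0) → (3,0) → (4,0) → (5,0) → (5,1) → (5,2) → (5,3) → (4,3) → (4,2) → (4,1) → (3,1) → (3,2) → (3,3) → (3,4) → (4,4) → (4,5) → (4,6) → (4,7) → (5,7) → (6,7) → (6,8) → (6,9) → (7,9) → (7,10) → (8,10) → (8,11) → (9,11) → (10,11) → (10,12) → (11,12) → (11,13) → (12,13) → (12,12) → (13,12) → (13,11) → (13,10) → (12,10) → (11,10) → (10,10) → (10,9) → (9,9) → (8,9) → (8,8) → (9,8) → (9,7) → (10,7)
Distance: 87 steps

Solution:

┌───────┬─────────────┬─────┐
│↓ ← ← ↰│  ↓ ← ← ← ← ↰│  ↓ ↰│
│ ┌───┐ ├─╴ ┌───────┐ ├─╴ ╷ │
│↓│   │↑│↓ ↲│       │↑│↓ ↲│↑│
│ │ ╷ ╵ ╵ ┌─┴───╴ ┌─┘ │ ┌─┤ │
│↓│ │  ↑ ↲│       │↱ ↑│↓│ │↑│
│ ├─┴─────┤ ╶─────┤ ╶─┘ │ ╵ │
│↓│↱ → → ↓│       │↑ ← ↲│↱ ↑│
│ │ ╶───┐ └─────┐ ├─────┘ ┌─┤
│↓│↑ ← ↰│↳ → → ↓│ │↱ → → ↑│ │
│ └───╴ └─┬───┐ │ ╵ ╶───┬─┘ │
│↳ → → ↑  │   │↓│  ↑ ← ↰│   │
├─────┬─╴ │ ╷ │ └───┬─╴ └─┐ │
│     │   │ │ │↳ → ↓│  ↑ ↰│ │
│ ┌─┐ │ ╶─┤ │ └─┐ ╷ └─┬─╴ │ │
│ │ │ │   │ │   │ │↳ ↓│A ↑│ │
├─┘ │ └───┘ ├─╴ ├─┴─┐ └─┐ ╵ │
│   │       │   │↓ ↰│↳ ↓│   │
│ ╶─┴───────┤ ┌─┘ ╷ │ ╷ ├─╴ │
│           │ │↓ ↲│↑│ │↓│   │
├─────────┐ │ ╵ ┌─┤ └─┤ └─┐ │
│         │ │  B│ │↑ ↰│↳ ↓│ │
│ ┌───┬─╴ ╵ └───┘ └─┐ │ ╷ └─┤
│ │   │             │↑│ │↳ ↓│
│ │ ╷ │ ┌───┬─────┐ │ │ ├─╴ │
│ │ │ │ │   │     │ │↑│ │↓ ↲│
│ ╵ │ └─┘ ╷ ╵ ╶─┐ └─┘ └─┘ ╷ │
│   │     │     │    ↑ ← ↲│ │
└───┴─────┴─────┴─────────┴─┘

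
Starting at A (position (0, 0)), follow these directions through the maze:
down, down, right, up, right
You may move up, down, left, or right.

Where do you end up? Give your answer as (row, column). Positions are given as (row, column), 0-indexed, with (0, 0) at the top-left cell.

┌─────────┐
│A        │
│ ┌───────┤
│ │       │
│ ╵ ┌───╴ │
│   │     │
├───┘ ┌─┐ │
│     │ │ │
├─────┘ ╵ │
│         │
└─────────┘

Following directions step by step:
Start: (0, 0)
  down: (0, 0) → (1, 0)
  down: (1, 0) → (2, 0)
  right: (2, 0) → (2, 1)
  up: (2, 1) → (1, 1)
  right: (1, 1) → (1, 2)
Final position: (1, 2)

Path taken:

┌─────────┐
│A        │
│ ┌───────┤
│↓│↱ B    │
│ ╵ ┌───╴ │
│↳ ↑│     │
├───┘ ┌─┐ │
│     │ │ │
├─────┘ ╵ │
│         │
└─────────┘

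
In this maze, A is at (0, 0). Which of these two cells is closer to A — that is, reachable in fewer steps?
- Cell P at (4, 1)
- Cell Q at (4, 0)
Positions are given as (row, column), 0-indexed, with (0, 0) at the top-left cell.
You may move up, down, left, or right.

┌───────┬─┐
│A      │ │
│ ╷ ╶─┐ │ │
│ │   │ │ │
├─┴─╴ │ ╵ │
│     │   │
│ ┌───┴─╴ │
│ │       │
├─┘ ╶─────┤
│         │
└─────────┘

Shortest path A → P at (4, 1): 11 steps
Shortest path A → Q at (4, 0): 12 steps

P is closer (11 steps vs 12 steps).

Path to P:

┌───────┬─┐
│A → → ↓│ │
│ ╷ ╶─┐ │ │
│ │   │↓│ │
├─┴─╴ │ ╵ │
│     │↳ ↓│
│ ┌───┴─╴ │
│ │↓ ← ← ↲│
├─┘ ╶─────┤
│  P      │
└─────────┘

Path to Q:

┌───────┬─┐
│A → → ↓│ │
│ ╷ ╶─┐ │ │
│ │   │↓│ │
├─┴─╴ │ ╵ │
│     │↳ ↓│
│ ┌───┴─╴ │
│ │↓ ← ← ↲│
├─┘ ╶─────┤
│Q ↲      │
└─────────┘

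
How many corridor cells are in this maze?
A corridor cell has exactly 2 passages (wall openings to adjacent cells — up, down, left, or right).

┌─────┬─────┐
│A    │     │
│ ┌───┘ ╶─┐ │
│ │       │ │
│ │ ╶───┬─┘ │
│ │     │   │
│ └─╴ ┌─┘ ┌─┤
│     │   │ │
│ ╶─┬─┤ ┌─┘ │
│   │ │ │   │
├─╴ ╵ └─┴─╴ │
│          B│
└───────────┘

Counting cells with exactly 2 passages:
Total corridor cells: 22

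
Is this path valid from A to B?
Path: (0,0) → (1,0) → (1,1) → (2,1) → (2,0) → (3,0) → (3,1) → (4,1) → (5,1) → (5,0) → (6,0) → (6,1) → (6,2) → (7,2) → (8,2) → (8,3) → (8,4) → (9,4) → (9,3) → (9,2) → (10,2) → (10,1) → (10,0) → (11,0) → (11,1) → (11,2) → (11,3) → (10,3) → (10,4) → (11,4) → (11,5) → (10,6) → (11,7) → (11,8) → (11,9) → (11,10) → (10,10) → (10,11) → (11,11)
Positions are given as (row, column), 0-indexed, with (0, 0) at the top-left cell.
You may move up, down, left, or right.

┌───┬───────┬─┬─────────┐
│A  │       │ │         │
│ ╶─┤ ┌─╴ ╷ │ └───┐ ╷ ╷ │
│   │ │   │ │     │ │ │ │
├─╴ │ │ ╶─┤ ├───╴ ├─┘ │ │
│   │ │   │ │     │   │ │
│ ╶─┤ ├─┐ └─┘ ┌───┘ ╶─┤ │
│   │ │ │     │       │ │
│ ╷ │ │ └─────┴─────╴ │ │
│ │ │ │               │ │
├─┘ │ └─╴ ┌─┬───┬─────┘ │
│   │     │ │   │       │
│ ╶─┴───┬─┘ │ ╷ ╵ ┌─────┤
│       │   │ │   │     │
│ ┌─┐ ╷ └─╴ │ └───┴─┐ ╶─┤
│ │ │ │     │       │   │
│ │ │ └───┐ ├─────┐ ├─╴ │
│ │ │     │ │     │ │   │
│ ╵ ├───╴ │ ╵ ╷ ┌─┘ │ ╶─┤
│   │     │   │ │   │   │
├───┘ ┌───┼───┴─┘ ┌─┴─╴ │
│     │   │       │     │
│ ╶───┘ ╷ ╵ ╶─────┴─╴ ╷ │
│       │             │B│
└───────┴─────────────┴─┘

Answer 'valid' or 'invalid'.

Checking path validity:
Result: Invalid move at step 31: cannot move from (11, 5) to (10, 6).

invalid

Correct solution:

┌───┬───────┬─┬─────────┐
│A  │       │ │         │
│ ╶─┤ ┌─╴ ╷ │ └───┐ ╷ ╷ │
│↳ ↓│ │   │ │     │ │ │ │
├─╴ │ │ ╶─┤ ├───╴ ├─┘ │ │
│↓ ↲│ │   │ │     │   │ │
│ ╶─┤ ├─┐ └─┘ ┌───┘ ╶─┤ │
│↳ ↓│ │ │     │       │ │
│ ╷ │ │ └─────┴─────╴ │ │
│ │↓│ │               │ │
├─┘ │ └─╴ ┌─┬───┬─────┘ │
│↓ ↲│     │ │   │       │
│ ╶─┴───┬─┘ │ ╷ ╵ ┌─────┤
│↳ → ↓  │   │ │   │     │
│ ┌─┐ ╷ └─╴ │ └───┴─┐ ╶─┤
│ │ │↓│     │       │   │
│ │ │ └───┐ ├─────┐ ├─╴ │
│ │ │↳ → ↓│ │     │ │   │
│ ╵ ├───╴ │ ╵ ╷ ┌─┘ │ ╶─┤
│   │↓ ← ↲│   │ │   │   │
├───┘ ┌───┼───┴─┘ ┌─┴─╴ │
│↓ ← ↲│↱ ↓│       │  ↱ ↓│
│ ╶───┘ ╷ ╵ ╶─────┴─╴ ╷ │
│↳ → → ↑│↳ → → → → → ↑│B│
└───────┴─────────────┴─┘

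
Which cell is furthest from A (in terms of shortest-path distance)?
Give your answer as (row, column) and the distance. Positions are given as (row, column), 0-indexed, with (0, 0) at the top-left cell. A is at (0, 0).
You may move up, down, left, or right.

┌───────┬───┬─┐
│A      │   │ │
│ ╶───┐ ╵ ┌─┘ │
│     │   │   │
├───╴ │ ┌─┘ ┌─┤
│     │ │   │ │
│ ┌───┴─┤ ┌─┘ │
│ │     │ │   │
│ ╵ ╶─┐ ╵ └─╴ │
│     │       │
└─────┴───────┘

Computing BFS distances from A to all cells:
Furthest cell: (0, 6)
Distance: 20 steps

Path from A to the furthest cell:

┌───────┬───┬─┐
│A      │   │B│
│ ╶───┐ ╵ ┌─┘ │
│↳ → ↓│   │↱ ↑│
├───╴ │ ┌─┘ ┌─┤
│↓ ← ↲│ │↱ ↑│ │
│ ┌───┴─┤ ┌─┘ │
│↓│↱ → ↓│↑│   │
│ ╵ ╶─┐ ╵ └─╴ │
│↳ ↑  │↳ ↑    │
└─────┴───────┘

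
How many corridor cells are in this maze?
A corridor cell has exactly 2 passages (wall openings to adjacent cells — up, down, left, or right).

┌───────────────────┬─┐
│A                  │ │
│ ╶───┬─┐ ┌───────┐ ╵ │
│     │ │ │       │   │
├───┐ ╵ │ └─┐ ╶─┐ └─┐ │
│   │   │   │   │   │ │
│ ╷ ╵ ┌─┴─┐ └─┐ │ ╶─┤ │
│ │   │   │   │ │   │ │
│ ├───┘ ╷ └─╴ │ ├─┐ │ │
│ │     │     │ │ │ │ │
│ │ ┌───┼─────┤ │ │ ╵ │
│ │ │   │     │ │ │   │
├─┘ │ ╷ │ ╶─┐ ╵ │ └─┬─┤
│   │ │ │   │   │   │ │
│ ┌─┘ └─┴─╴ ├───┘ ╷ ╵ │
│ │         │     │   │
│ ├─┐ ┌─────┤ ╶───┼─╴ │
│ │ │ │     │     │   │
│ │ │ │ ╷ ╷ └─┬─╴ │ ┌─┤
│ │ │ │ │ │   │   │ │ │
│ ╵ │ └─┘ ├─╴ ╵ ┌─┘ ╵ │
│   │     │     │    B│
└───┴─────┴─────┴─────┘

Counting cells with exactly 2 passages:
Total corridor cells: 96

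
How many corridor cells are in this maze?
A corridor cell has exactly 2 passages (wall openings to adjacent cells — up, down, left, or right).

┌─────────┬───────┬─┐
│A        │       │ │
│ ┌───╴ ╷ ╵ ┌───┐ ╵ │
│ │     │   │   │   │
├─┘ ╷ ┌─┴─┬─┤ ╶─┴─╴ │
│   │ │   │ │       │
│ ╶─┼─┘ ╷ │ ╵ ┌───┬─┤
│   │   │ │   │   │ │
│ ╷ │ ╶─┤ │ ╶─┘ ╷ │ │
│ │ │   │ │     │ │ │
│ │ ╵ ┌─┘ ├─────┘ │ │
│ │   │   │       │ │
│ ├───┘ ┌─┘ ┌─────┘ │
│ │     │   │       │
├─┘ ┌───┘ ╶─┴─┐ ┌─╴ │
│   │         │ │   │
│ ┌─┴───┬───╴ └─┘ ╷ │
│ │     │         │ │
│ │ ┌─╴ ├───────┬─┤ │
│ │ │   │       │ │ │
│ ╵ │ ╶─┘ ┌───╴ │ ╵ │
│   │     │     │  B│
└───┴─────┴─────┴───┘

Counting cells with exactly 2 passages:
Total corridor cells: 84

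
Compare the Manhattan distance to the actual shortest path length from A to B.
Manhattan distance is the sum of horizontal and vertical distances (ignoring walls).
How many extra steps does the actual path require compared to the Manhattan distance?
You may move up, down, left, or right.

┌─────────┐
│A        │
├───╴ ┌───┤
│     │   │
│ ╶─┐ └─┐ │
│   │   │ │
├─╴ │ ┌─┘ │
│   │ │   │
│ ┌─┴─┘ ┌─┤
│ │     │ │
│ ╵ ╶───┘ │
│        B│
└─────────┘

Manhattan distance: |5 - 0| + |4 - 0| = 9
Actual path length: 15
Extra steps: 15 - 9 = 6

Solution:

┌─────────┐
│A → ↓    │
├───╴ ┌───┤
│↓ ← ↲│   │
│ ╶─┐ └─┐ │
│↳ ↓│   │ │
├─╴ │ ┌─┘ │
│↓ ↲│ │   │
│ ┌─┴─┘ ┌─┤
│↓│     │ │
│ ╵ ╶───┘ │
│↳ → → → B│
└─────────┘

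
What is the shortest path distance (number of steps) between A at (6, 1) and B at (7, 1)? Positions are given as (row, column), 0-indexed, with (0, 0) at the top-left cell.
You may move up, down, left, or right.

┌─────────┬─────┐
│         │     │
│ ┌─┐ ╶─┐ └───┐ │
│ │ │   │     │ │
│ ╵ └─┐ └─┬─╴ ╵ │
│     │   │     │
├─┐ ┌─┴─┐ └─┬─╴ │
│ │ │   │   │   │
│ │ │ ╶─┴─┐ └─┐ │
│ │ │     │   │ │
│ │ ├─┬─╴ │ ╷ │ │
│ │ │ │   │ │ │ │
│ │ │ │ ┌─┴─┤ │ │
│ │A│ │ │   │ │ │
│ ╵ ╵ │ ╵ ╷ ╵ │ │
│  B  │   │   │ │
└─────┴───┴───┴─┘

Finding path from (6, 1) to (7, 1):
Path: (6,1) → (7,1)
Distance: 1 steps

Solution:

┌─────────┬─────┐
│         │     │
│ ┌─┐ ╶─┐ └───┐ │
│ │ │   │     │ │
│ ╵ └─┐ └─┬─╴ ╵ │
│     │   │     │
├─┐ ┌─┴─┐ └─┬─╴ │
│ │ │   │   │   │
│ │ │ ╶─┴─┐ └─┐ │
│ │ │     │   │ │
│ │ ├─┬─╴ │ ╷ │ │
│ │ │ │   │ │ │ │
│ │ │ │ ┌─┴─┤ │ │
│ │A│ │ │   │ │ │
│ ╵ ╵ │ ╵ ╷ ╵ │ │
│  B  │   │   │ │
└─────┴───┴───┴─┘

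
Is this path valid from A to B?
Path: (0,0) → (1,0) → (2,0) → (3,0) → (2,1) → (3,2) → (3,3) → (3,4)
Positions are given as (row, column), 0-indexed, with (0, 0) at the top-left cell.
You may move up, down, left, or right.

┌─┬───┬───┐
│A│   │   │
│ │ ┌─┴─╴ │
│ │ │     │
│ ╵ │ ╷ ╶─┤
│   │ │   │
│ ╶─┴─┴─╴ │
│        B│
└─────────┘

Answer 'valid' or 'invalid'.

Checking path validity:
Result: Invalid move at step 4: cannot move from (3, 0) to (2, 1).

invalid

Correct solution:

┌─┬───┬───┐
│A│   │   │
│ │ ┌─┴─╴ │
│↓│ │     │
│ ╵ │ ╷ ╶─┤
│↓  │ │   │
│ ╶─┴─┴─╴ │
│↳ → → → B│
└─────────┘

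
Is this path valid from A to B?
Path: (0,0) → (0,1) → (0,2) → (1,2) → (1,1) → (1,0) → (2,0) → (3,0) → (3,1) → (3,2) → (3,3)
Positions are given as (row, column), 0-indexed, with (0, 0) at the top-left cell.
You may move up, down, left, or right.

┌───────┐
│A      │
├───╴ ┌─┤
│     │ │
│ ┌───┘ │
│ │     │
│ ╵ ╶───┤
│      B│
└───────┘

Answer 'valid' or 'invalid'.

Checking path validity:
Result: All consecutive moves are passable.

valid

Correct solution:

┌───────┐
│A → ↓  │
├───╴ ┌─┤
│↓ ← ↲│ │
│ ┌───┘ │
│↓│     │
│ ╵ ╶───┤
│↳ → → B│
└───────┘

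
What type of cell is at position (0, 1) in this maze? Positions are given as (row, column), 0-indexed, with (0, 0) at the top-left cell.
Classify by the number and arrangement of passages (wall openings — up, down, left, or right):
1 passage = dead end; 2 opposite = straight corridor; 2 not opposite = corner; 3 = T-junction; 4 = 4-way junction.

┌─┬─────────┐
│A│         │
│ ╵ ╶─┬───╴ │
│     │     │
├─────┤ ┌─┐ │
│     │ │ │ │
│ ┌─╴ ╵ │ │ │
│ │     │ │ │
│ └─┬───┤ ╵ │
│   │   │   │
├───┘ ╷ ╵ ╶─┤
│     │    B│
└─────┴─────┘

Checking cell at (0, 1):
Number of passages: 2
Cell type: corner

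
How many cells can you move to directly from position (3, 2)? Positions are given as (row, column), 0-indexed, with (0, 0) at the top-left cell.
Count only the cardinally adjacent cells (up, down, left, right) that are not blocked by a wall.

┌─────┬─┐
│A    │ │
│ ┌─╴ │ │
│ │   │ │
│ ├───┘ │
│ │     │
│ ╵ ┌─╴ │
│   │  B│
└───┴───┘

Checking passable neighbors of (3, 2):
Neighbors: (3, 3)
Count: 1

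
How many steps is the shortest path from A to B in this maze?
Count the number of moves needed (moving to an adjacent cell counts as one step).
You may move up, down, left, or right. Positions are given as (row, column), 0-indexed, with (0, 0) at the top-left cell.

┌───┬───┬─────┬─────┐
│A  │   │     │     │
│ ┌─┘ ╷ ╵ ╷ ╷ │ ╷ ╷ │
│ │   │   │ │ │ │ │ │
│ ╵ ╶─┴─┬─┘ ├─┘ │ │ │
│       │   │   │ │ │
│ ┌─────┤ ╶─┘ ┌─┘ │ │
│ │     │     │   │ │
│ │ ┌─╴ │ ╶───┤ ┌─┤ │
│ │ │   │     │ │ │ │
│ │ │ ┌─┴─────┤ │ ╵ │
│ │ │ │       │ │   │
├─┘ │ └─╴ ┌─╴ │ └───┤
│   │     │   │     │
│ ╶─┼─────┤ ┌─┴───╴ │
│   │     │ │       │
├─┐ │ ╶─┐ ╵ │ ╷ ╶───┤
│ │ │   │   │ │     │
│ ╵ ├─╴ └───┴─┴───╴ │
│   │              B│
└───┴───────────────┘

Using BFS to find shortest path:
Start: (0, 0), End: (9, 9)
Path found:
(0,0) → (1,0) → (2,0) → (2,1) → (1,1) → (1,2) → (0,2) → (0,3) → (1,3) → (1,4) → (0,4) → (0,5) → (1,5) → (2,5) → (2,4) → (3,4) → (3,5) → (3,6) → (2,6) → (2,7) → (1,7) → (0,7) → (0,8) → (1,8) → (2,8) → (3,8) → (3,7) → (4,7) → (5,7) → (6,7) → (6,8) → (6,9) → (7,9) → (7,8) → (7,7) → (8,7) → (8,8) → (8,9) → (9,9)
Number of steps: 38

Solution:

┌───┬───┬─────┬─────┐
│A  │↱ ↓│↱ ↓  │↱ ↓  │
│ ┌─┘ ╷ ╵ ╷ ╷ │ ╷ ╷ │
│↓│↱ ↑│↳ ↑│↓│ │↑│↓│ │
│ ╵ ╶─┴─┬─┘ ├─┘ │ │ │
│↳ ↑    │↓ ↲│↱ ↑│↓│ │
│ ┌─────┤ ╶─┘ ┌─┘ │ │
│ │     │↳ → ↑│↓ ↲│ │
│ │ ┌─╴ │ ╶───┤ ┌─┤ │
│ │ │   │     │↓│ │ │
│ │ │ ┌─┴─────┤ │ ╵ │
│ │ │ │       │↓│   │
├─┘ │ └─╴ ┌─╴ │ └───┤
│   │     │   │↳ → ↓│
│ ╶─┼─────┤ ┌─┴───╴ │
│   │     │ │  ↓ ← ↲│
├─┐ │ ╶─┐ ╵ │ ╷ ╶───┤
│ │ │   │   │ │↳ → ↓│
│ ╵ ├─╴ └───┴─┴───╴ │
│   │              B│
└───┴───────────────┘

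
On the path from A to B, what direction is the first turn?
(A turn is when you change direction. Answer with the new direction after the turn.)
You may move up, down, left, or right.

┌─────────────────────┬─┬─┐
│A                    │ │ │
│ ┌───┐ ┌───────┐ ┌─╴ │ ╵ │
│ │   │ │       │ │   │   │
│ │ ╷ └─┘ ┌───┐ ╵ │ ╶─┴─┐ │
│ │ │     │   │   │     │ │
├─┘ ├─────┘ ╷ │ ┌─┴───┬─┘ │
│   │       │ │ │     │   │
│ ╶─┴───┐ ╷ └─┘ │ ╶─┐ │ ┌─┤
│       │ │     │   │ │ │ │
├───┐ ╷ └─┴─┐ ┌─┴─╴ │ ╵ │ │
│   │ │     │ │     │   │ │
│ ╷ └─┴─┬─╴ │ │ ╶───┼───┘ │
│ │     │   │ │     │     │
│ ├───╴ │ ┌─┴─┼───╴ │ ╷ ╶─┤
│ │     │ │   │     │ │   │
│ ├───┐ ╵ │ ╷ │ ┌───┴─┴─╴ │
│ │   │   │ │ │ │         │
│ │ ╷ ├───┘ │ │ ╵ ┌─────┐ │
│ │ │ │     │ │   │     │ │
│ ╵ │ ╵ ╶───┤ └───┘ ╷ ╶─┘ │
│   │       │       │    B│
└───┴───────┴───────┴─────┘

Directions: right, right, right, right, right, right, right, right, down, down, left, up, left, left, left, down, left, left, up, left, down, down, left, down, right, right, right, down, right, right, down, left, down, down, left, up, up, left, left, up, left, down, down, down, down, down, right, up, up, right, down, down, right, up, right, right, up, up, right, down, down, down, right, right, right, up, right, down, right, right
First turn direction: down

Solution:

┌─────────────────────┬─┬─┐
│A → → → → → → → ↓    │ │ │
│ ┌───┐ ┌───────┐ ┌─╴ │ ╵ │
│ │↓ ↰│ │↓ ← ← ↰│↓│   │   │
│ │ ╷ └─┘ ┌───┐ ╵ │ ╶─┴─┐ │
│ │↓│↑ ← ↲│   │↑ ↲│     │ │
├─┘ ├─────┘ ╷ │ ┌─┴───┬─┘ │
│↓ ↲│       │ │ │     │   │
│ ╶─┴───┐ ╷ └─┘ │ ╶─┐ │ ┌─┤
│↳ → → ↓│ │     │   │ │ │ │
├───┐ ╷ └─┴─┐ ┌─┴─╴ │ ╵ │ │
│↓ ↰│ │↳ → ↓│ │     │   │ │
│ ╷ └─┴─┬─╴ │ │ ╶───┼───┘ │
│↓│↑ ← ↰│↓ ↲│ │     │     │
│ ├───╴ │ ┌─┴─┼───╴ │ ╷ ╶─┤
│↓│    ↑│↓│↱ ↓│     │ │   │
│ ├───┐ ╵ │ ╷ │ ┌───┴─┴─╴ │
│↓│↱ ↓│↑ ↲│↑│↓│ │         │
│ │ ╷ ├───┘ │ │ ╵ ┌─────┐ │
│↓│↑│↓│↱ → ↑│↓│   │↱ ↓  │ │
│ ╵ │ ╵ ╶───┤ └───┘ ╷ ╶─┘ │
│↳ ↑│↳ ↑    │↳ → → ↑│↳ → B│
└───┴───────┴───────┴─────┘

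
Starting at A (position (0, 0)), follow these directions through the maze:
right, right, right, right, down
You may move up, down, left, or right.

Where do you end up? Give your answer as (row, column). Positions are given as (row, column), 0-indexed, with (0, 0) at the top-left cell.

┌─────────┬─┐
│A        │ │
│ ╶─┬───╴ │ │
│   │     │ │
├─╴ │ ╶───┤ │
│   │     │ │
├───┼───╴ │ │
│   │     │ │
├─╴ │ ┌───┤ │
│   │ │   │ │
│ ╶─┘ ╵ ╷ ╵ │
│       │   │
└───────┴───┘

Following directions step by step:
Start: (0, 0)
  right: (0, 0) → (0, 1)
  right: (0, 1) → (0, 2)
  right: (0, 2) → (0, 3)
  right: (0, 3) → (0, 4)
  down: (0, 4) → (1, 4)
Final position: (1, 4)

Path taken:

┌─────────┬─┐
│A → → → ↓│ │
│ ╶─┬───╴ │ │
│   │    B│ │
├─╴ │ ╶───┤ │
│   │     │ │
├───┼───╴ │ │
│   │     │ │
├─╴ │ ┌───┤ │
│   │ │   │ │
│ ╶─┘ ╵ ╷ ╵ │
│       │   │
└───────┴───┘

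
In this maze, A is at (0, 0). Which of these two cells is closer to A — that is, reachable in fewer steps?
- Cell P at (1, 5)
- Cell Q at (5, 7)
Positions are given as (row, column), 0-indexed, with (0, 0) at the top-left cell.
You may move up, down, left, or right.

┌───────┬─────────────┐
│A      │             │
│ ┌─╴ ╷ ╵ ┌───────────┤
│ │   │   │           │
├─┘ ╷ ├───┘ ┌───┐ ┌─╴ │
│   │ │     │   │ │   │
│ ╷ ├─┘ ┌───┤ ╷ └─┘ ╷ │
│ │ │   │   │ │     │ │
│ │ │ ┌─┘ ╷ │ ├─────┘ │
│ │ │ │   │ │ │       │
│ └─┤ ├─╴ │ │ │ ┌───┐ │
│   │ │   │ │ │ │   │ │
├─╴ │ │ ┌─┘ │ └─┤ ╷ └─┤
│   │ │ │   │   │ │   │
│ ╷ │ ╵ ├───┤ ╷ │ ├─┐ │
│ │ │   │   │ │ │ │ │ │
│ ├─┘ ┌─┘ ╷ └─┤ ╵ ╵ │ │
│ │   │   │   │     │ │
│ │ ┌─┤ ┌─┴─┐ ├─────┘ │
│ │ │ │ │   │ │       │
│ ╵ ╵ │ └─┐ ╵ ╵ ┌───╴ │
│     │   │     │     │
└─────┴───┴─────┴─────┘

Shortest path A → P at (1, 5): 30 steps
Shortest path A → Q at (5, 7): 42 steps

P is closer (30 steps vs 42 steps).

Path to P:

┌───────┬─────────────┐
│A → ↓  │             │
│ ┌─╴ ╷ ╵ ┌───────────┤
│ │↓ ↲│   │P          │
├─┘ ╷ ├───┘ ┌───┐ ┌─╴ │
│↓ ↲│ │↱ → ↑│   │ │   │
│ ╷ ├─┘ ┌───┤ ╷ └─┘ ╷ │
│↓│ │↱ ↑│   │ │     │ │
│ │ │ ┌─┘ ╷ │ ├─────┘ │
│↓│ │↑│   │ │ │       │
│ └─┤ ├─╴ │ │ │ ┌───┐ │
│↳ ↓│↑│   │ │ │ │   │ │
├─╴ │ │ ┌─┘ │ └─┤ ╷ └─┤
│↓ ↲│↑│ │   │   │ │   │
│ ╷ │ ╵ ├───┤ ╷ │ ├─┐ │
│↓│ │↑  │   │ │ │ │ │ │
│ ├─┘ ┌─┘ ╷ └─┤ ╵ ╵ │ │
│↓│↱ ↑│   │   │     │ │
│ │ ┌─┤ ┌─┴─┐ ├─────┘ │
│↓│↑│ │ │   │ │       │
│ ╵ ╵ │ └─┐ ╵ ╵ ┌───╴ │
│↳ ↑  │   │     │     │
└─────┴───┴─────┴─────┘

Path to Q:

┌───────┬─────────────┐
│A → ↓  │             │
│ ┌─╴ ╷ ╵ ┌───────────┤
│ │↓ ↲│   │↱ → → → → ↓│
├─┘ ╷ ├───┘ ┌───┐ ┌─╴ │
│↓ ↲│ │↱ → ↑│   │ │  ↓│
│ ╷ ├─┘ ┌───┤ ╷ └─┘ ╷ │
│↓│ │↱ ↑│   │ │     │↓│
│ │ │ ┌─┘ ╷ │ ├─────┘ │
│↓│ │↑│   │ │ │↓ ← ← ↲│
│ └─┤ ├─╴ │ │ │ ┌───┐ │
│↳ ↓│↑│   │ │ │Q│   │ │
├─╴ │ │ ┌─┘ │ └─┤ ╷ └─┤
│↓ ↲│↑│ │   │   │ │   │
│ ╷ │ ╵ ├───┤ ╷ │ ├─┐ │
│↓│ │↑  │   │ │ │ │ │ │
│ ├─┘ ┌─┘ ╷ └─┤ ╵ ╵ │ │
│↓│↱ ↑│   │   │     │ │
│ │ ┌─┤ ┌─┴─┐ ├─────┘ │
│↓│↑│ │ │   │ │       │
│ ╵ ╵ │ └─┐ ╵ ╵ ┌───╴ │
│↳ ↑  │   │     │     │
└─────┴───┴─────┴─────┘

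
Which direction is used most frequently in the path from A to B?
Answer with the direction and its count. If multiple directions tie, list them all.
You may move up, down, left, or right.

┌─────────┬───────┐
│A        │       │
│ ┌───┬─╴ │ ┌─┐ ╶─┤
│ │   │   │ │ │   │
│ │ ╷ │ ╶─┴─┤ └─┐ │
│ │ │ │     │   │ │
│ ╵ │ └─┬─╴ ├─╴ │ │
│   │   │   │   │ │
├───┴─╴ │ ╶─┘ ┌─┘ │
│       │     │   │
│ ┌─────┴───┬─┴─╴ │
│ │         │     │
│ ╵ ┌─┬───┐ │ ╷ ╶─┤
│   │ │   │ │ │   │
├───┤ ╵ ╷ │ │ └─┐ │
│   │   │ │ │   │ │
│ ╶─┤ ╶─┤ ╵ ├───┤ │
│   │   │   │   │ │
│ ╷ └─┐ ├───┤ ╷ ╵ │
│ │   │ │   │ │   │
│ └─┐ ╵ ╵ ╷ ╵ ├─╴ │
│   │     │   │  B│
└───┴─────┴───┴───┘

Directions: down, down, down, right, up, up, right, down, down, right, down, left, left, left, down, down, right, up, right, right, right, right, down, down, down, left, up, up, left, down, left, down, right, down, down, right, up, right, down, right, up, up, right, down, right, down
Counts: {'down': 18, 'right': 14, 'up': 8, 'left': 6}
Most common: down (18 times)

Solution:

┌─────────┬───────┐
│A        │       │
│ ┌───┬─╴ │ ┌─┐ ╶─┤
│↓│↱ ↓│   │ │ │   │
│ │ ╷ │ ╶─┴─┤ └─┐ │
│↓│↑│↓│     │   │ │
│ ╵ │ └─┬─╴ ├─╴ │ │
│↳ ↑│↳ ↓│   │   │ │
├───┴─╴ │ ╶─┘ ┌─┘ │
│↓ ← ← ↲│     │   │
│ ┌─────┴───┬─┴─╴ │
│↓│↱ → → → ↓│     │
│ ╵ ┌─┬───┐ │ ╷ ╶─┤
│↳ ↑│ │↓ ↰│↓│ │   │
├───┤ ╵ ╷ │ │ └─┐ │
│   │↓ ↲│↑│↓│   │ │
│ ╶─┤ ╶─┤ ╵ ├───┤ │
│   │↳ ↓│↑ ↲│↱ ↓│ │
│ ╷ └─┐ ├───┤ ╷ ╵ │
│ │   │↓│↱ ↓│↑│↳ ↓│
│ └─┐ ╵ ╵ ╷ ╵ ├─╴ │
│   │  ↳ ↑│↳ ↑│  B│
└───┴─────┴───┴───┘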